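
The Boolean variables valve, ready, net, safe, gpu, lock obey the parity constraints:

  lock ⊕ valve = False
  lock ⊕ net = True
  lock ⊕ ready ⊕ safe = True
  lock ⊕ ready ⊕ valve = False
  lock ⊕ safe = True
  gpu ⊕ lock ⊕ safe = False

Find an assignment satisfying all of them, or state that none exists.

valve=T; ready=F; net=F; safe=F; gpu=T; lock=T

lock ⊕ valve = T ⊕ T = False ✓
lock ⊕ net = T ⊕ F = True ✓
lock ⊕ ready ⊕ safe = T ⊕ F ⊕ F = True ✓
lock ⊕ ready ⊕ valve = T ⊕ F ⊕ T = False ✓
lock ⊕ safe = T ⊕ F = True ✓
gpu ⊕ lock ⊕ safe = T ⊕ T ⊕ F = False ✓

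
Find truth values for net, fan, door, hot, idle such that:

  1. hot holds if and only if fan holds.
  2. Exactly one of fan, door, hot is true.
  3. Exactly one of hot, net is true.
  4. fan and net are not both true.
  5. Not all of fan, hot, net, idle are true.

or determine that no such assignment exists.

net = True, fan = False, door = True, hot = False, idle = True

  (1) hot=F, fan=F — same ✓
  (2) {fan, door, hot}: 1 true — exactly one ✓
  (3) {hot, net}: 1 true — exactly one ✓
  (4) fan=F, net=T — not both ✓
  (5) {fan, hot, net, idle}: 2/4 true — not all ✓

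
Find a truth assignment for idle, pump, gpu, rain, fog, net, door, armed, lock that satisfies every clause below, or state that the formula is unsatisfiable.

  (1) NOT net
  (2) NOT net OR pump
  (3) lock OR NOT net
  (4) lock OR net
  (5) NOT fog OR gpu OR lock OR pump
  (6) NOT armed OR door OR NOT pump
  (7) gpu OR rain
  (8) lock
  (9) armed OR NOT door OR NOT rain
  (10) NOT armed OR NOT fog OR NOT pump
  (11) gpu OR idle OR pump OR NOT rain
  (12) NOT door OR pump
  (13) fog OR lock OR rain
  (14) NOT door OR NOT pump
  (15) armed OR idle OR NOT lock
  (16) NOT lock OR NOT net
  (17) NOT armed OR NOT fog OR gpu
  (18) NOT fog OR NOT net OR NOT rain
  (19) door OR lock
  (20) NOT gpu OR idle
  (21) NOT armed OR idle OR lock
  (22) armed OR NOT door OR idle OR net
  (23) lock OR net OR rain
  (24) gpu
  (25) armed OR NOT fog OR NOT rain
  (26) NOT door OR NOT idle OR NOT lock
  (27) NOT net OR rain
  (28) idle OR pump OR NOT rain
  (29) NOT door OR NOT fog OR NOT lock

Unit clause (NOT net) forces net = False.
In (lock OR net) only lock is left, so lock = True.
Unit clause (gpu) forces gpu = True.
In (NOT gpu OR idle) only idle is left, so idle = True.
In (NOT door OR NOT idle OR NOT lock) only NOT door is left, so door = False.
Set pump = False.
Set rain = False.
Set fog = True.
Set armed = True.
All clauses satisfied.

idle: True, pump: False, gpu: True, rain: False, fog: True, net: False, door: False, armed: True, lock: True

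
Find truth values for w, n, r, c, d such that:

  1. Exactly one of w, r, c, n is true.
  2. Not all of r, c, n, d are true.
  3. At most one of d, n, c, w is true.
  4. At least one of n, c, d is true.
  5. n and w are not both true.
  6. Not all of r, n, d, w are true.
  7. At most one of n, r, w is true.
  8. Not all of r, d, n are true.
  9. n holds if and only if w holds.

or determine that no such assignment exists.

w = False, n = False, r = False, c = True, d = False

  (1) {w, r, c, n}: 1 true — exactly one ✓
  (2) {r, c, n, d}: 1/4 true — not all ✓
  (3) {d, n, c, w}: 1 true — at most one ✓
  (4) {n, c, d}: 1 true — at least one ✓
  (5) n=F, w=F — not both ✓
  (6) {r, n, d, w}: 0/4 true — not all ✓
  (7) {n, r, w}: 0 true — at most one ✓
  (8) {r, d, n}: 0/3 true — not all ✓
  (9) n=F, w=F — same ✓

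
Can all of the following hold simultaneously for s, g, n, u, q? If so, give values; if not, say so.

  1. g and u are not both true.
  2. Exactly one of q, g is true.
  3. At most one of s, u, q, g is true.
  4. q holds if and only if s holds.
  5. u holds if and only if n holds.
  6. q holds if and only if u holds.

s = False, g = True, n = False, u = False, q = False

  (1) g=T, u=F — not both ✓
  (2) {q, g}: 1 true — exactly one ✓
  (3) {s, u, q, g}: 1 true — at most one ✓
  (4) q=F, s=F — same ✓
  (5) u=F, n=F — same ✓
  (6) q=F, u=F — same ✓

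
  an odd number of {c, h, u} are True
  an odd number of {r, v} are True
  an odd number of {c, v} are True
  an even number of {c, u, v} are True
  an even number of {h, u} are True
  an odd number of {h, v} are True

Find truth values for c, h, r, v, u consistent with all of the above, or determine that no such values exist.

c=T; h=T; r=T; v=F; u=T

{c, h, u}: 3 true → odd ✓
{r, v}: 1 true → odd ✓
{c, v}: 1 true → odd ✓
{c, u, v}: 2 true → even ✓
{h, u}: 2 true → even ✓
{h, v}: 1 true → odd ✓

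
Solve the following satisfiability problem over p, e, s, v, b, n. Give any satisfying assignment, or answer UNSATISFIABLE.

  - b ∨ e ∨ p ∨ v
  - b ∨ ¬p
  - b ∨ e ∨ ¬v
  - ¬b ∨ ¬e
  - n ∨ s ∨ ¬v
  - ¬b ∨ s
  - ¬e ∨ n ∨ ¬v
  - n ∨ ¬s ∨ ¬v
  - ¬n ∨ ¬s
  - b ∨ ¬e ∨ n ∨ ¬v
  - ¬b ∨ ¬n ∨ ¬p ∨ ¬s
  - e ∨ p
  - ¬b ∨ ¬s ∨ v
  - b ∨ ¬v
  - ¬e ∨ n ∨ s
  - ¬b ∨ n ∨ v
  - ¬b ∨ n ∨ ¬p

p = False; e = True; s = True; v = False; b = False; n = False

Try p = True:
  (b ∨ ¬p) forces b = True.
  (¬b ∨ ¬e) forces e = False.
  (¬b ∨ s) forces s = True.
  (¬n ∨ ¬s) forces n = False.
  clause (¬b ∨ n ∨ ¬p) is falsified — backtrack.
So p = False.
  then (e ∨ p) forces e = True.
  then (¬b ∨ ¬e) forces b = False.
  then (b ∨ ¬v) forces v = False.
Set s = True.
  then (¬n ∨ ¬s) forces n = False.
All clauses satisfied.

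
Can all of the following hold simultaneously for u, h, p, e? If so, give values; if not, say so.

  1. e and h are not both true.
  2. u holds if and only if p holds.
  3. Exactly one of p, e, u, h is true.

u: False; h: True; p: False; e: False

  (1) e=F, h=T — not both ✓
  (2) u=F, p=F — same ✓
  (3) {p, e, u, h}: 1 true — exactly one ✓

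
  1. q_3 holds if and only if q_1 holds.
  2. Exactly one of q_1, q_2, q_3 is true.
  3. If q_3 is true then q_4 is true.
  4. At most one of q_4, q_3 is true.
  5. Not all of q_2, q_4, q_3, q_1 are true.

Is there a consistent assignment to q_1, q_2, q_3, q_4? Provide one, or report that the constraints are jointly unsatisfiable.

q_1 = False; q_2 = True; q_3 = False; q_4 = False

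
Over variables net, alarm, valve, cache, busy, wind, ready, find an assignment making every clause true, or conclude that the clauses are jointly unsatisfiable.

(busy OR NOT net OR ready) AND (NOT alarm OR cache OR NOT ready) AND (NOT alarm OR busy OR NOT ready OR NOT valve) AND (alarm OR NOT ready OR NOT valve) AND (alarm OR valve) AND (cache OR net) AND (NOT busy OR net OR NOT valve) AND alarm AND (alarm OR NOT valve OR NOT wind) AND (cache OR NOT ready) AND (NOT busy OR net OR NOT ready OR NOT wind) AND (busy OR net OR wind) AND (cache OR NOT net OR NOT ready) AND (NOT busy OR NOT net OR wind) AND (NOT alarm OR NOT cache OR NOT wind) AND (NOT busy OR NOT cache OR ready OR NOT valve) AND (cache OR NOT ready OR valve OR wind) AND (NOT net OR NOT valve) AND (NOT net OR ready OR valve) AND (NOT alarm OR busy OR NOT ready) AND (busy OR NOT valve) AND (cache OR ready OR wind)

Unit clause (alarm) forces alarm = True.
Set net = False.
  then (cache OR net) forces cache = True.
  then (NOT alarm OR NOT cache OR NOT wind) forces wind = False.
  then (busy OR net OR wind) forces busy = True.
  then (NOT busy OR net OR NOT valve) forces valve = False.
Set ready = False.
All clauses satisfied.

net=F, alarm=T, valve=F, cache=T, busy=T, wind=F, ready=F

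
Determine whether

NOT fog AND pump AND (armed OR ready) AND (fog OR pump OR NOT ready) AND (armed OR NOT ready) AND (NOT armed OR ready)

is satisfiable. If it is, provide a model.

Unit clause (NOT fog) forces fog = False.
Unit clause (pump) forces pump = True.
Set armed = True.
  then (NOT armed OR ready) forces ready = True.
All clauses satisfied.

fog=F, armed=T, pump=T, ready=T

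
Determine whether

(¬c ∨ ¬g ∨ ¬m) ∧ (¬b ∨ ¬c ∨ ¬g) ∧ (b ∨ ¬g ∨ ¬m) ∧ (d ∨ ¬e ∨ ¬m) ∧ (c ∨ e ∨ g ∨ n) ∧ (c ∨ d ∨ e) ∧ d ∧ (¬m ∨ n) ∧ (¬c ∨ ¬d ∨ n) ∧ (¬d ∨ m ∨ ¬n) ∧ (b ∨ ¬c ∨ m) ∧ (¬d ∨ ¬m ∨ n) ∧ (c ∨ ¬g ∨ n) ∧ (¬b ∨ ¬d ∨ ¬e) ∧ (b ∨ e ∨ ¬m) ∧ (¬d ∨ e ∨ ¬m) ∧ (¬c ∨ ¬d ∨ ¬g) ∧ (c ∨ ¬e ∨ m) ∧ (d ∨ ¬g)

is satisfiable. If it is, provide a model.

Unit clause (d) forces d = True.
Set e = True.
  then (¬b ∨ ¬d ∨ ¬e) forces b = False.
Try n = False:
  (¬m ∨ n) forces m = False.
  (¬c ∨ ¬d ∨ n) forces c = False.
  clause (c ∨ ¬e ∨ m) is falsified — backtrack.
So n = True.
  then (¬d ∨ m ∨ ¬n) forces m = True.
  then (b ∨ ¬g ∨ ¬m) forces g = False.
Set c = True.
All clauses satisfied.

e = True, n = True, d = True, g = False, b = False, c = True, m = True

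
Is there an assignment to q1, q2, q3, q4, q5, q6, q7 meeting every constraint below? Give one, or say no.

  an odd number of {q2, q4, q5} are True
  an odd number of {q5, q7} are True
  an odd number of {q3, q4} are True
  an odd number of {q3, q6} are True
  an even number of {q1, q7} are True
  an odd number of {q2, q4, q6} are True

q1 = True, q2 = True, q3 = True, q4 = False, q5 = False, q6 = False, q7 = True

{q2, q4, q5}: 1 true → odd ✓
{q5, q7}: 1 true → odd ✓
{q3, q4}: 1 true → odd ✓
{q3, q6}: 1 true → odd ✓
{q1, q7}: 2 true → even ✓
{q2, q4, q6}: 1 true → odd ✓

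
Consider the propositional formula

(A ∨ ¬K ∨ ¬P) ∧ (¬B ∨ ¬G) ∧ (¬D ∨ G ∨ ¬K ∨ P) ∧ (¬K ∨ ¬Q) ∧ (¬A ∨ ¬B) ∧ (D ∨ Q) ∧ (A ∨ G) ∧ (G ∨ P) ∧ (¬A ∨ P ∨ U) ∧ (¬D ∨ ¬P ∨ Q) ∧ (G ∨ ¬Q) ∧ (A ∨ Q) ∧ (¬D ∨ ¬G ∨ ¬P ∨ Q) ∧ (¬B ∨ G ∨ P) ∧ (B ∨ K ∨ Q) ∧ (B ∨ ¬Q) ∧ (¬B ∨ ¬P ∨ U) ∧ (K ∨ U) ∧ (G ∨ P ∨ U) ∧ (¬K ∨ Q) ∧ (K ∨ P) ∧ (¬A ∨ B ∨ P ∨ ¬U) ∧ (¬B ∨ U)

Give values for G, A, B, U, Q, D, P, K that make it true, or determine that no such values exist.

Case B = True:
  (¬B ∨ ¬G) forces G = False.
  (¬A ∨ ¬B) forces A = False.
  Clause (A ∨ G) is falsified — contradiction.
Case B = False:
  (B ∨ ¬Q) forces Q = False.
  (D ∨ Q) forces D = True.
  (¬D ∨ ¬P ∨ Q) forces P = False.
  (G ∨ P) forces G = True.
  (A ∨ Q) forces A = True.
  (¬A ∨ P ∨ U) forces U = True.
  Clause (¬A ∨ B ∨ P ∨ ¬U) is falsified — contradiction.
Both cases fail, so the formula is unsatisfiable.

The formula is unsatisfiable.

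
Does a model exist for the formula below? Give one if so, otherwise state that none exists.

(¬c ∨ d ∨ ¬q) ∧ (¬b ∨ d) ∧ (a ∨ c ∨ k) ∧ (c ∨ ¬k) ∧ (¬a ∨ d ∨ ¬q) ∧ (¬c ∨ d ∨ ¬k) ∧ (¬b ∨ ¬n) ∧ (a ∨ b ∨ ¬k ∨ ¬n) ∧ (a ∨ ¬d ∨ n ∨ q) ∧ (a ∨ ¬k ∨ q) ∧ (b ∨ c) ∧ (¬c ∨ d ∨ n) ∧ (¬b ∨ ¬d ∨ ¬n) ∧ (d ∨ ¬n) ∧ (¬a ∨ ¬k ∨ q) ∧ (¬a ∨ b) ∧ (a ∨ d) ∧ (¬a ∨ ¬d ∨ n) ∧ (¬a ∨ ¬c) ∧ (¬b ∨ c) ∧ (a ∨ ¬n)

Try c = False:
  (c ∨ ¬k) forces k = False.
  (a ∨ c ∨ k) forces a = True.
  (b ∨ c) forces b = True.
  clause (¬b ∨ c) is falsified — backtrack.
So c = True.
  then (¬a ∨ ¬c) forces a = False.
  then (a ∨ ¬n) forces n = False.
  then (¬c ∨ d ∨ n) forces d = True.
  then (a ∨ ¬d ∨ n ∨ q) forces q = True.
Set b = True.
Set k = True.
All clauses satisfied.

c: True, d: True, b: True, q: True, n: False, k: True, a: False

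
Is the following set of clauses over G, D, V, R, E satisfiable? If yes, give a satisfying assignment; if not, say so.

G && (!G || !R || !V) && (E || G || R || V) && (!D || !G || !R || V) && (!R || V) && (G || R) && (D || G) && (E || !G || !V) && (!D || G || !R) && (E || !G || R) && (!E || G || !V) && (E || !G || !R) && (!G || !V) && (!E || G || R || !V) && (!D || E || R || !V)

Unit clause (G) forces G = True.
In (!G || !V) only !V is left, so V = False.
In (!R || V) only !R is left, so R = False.
In (E || !G || R) only E is left, so E = True.
Set D = True.
All clauses satisfied.

G: True, D: True, V: False, R: False, E: True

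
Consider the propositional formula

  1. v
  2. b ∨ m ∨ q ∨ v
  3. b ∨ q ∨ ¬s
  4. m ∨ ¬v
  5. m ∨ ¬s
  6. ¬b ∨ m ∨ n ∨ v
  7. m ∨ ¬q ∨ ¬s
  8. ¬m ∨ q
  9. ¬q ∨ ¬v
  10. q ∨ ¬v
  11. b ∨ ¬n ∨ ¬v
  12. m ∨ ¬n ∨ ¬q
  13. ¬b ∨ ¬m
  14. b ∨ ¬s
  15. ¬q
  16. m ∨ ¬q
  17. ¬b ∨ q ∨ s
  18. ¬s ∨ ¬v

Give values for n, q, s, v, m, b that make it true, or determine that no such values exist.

Unsatisfiable — no assignment works.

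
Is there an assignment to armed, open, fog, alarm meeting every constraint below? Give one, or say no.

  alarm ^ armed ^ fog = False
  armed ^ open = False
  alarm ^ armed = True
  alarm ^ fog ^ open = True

Adding constraints 1, 2, 4 mod 2: every variable appears an even number of times on the left, so the left side is 0.
But the right sides sum to 1 (mod 2). 0 ≠ 1 — the system is inconsistent.

No satisfying assignment exists.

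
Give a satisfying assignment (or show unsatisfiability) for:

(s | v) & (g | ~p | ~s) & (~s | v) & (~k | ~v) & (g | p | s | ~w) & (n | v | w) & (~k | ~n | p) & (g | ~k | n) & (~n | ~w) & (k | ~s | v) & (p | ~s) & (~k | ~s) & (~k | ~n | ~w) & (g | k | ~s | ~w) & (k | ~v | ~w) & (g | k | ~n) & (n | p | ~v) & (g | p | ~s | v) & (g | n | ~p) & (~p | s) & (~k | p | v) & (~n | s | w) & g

p: True, g: True, w: False, k: False, v: True, s: True, n: False

Unit clause (g) forces g = True.
Set p = True.
  then (~p | s) forces s = True.
  then (~s | v) forces v = True.
  then (~k | ~v) forces k = False.
  then (k | ~v | ~w) forces w = False.
Set n = False.
All clauses satisfied.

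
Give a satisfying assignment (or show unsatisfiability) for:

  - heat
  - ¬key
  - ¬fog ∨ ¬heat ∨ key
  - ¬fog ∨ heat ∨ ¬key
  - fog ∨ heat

fog = False, key = False, heat = True

Unit clause (heat) forces heat = True.
Unit clause (¬key) forces key = False.
In (¬fog ∨ ¬heat ∨ key) only ¬fog is left, so fog = False.
Check each clause:
  (heat): heat holds.
  (¬key): ¬key holds.
  (¬fog ∨ ¬heat ∨ key): ¬fog holds.
  (¬fog ∨ heat ∨ ¬key): ¬fog holds.
  (fog ∨ heat): heat holds.
All clauses satisfied.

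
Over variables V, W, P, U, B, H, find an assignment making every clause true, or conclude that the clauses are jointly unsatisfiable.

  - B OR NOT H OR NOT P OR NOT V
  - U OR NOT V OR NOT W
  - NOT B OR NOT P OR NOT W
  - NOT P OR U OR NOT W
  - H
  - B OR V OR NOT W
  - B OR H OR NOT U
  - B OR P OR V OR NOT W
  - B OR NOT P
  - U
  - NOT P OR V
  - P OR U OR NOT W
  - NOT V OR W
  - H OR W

Unit clause (H) forces H = True.
Unit clause (U) forces U = True.
Set V = True.
  then (NOT V OR W) forces W = True.
Try P = True:
  (B OR NOT H OR NOT P OR NOT V) forces B = True.
  clause (NOT B OR NOT P OR NOT W) is falsified — backtrack.
So P = False.
Set B = True.
All clauses satisfied.

V: True, W: True, P: False, U: True, B: True, H: True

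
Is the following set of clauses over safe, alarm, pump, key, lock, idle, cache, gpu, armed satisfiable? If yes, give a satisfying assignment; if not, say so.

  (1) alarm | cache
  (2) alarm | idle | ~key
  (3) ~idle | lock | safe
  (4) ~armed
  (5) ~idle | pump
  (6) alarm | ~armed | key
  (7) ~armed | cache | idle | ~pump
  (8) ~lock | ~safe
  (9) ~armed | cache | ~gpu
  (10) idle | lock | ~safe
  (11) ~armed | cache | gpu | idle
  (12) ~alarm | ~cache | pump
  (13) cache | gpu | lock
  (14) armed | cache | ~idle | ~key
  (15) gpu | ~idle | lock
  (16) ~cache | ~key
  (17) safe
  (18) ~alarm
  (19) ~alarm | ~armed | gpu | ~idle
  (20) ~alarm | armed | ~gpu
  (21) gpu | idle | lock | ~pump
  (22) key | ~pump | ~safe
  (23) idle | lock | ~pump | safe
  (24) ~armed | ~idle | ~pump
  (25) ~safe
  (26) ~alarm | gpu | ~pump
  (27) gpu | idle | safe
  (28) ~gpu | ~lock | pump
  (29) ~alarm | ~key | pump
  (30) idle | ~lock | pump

No satisfying assignment exists.

Case safe = True:
  Clause (~safe) is falsified — contradiction.
Case safe = False:
  Clause (safe) is falsified — contradiction.
Both cases fail, so the formula is unsatisfiable.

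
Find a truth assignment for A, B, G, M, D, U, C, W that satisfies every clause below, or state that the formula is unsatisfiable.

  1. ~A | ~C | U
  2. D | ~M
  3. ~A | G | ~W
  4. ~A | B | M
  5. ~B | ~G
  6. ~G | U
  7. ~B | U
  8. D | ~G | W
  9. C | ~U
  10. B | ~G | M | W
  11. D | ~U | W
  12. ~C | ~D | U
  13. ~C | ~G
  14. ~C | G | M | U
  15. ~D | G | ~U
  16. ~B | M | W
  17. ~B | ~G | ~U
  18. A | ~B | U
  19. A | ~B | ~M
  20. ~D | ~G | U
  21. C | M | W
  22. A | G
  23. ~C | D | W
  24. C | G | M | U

Try A = False:
  (A | G) forces G = True.
  (~B | ~G) forces B = False.
  (~G | U) forces U = True.
  (C | ~U) forces C = True.
  clause (~C | ~G) is falsified — backtrack.
So A = True.
Set B = False.
  then (~A | B | M) forces M = True.
  then (D | ~M) forces D = True.
Set G = False.
  then (~A | G | ~W) forces W = False.
  then (~D | G | ~U) forces U = False.
  then (~A | ~C | U) forces C = False.
All clauses satisfied.

A = True, B = False, G = False, M = True, D = True, U = False, C = False, W = False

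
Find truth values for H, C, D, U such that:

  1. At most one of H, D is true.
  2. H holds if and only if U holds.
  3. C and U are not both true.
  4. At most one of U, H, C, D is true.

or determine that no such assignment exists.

H = False; C = True; D = False; U = False

  (1) {H, D}: 0 true — at most one ✓
  (2) H=F, U=F — same ✓
  (3) C=T, U=F — not both ✓
  (4) {U, H, C, D}: 1 true — at most one ✓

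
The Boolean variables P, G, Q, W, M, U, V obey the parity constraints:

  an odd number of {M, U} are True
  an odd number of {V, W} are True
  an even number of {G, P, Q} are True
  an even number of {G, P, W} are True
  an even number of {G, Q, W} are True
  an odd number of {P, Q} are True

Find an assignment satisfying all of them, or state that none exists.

Unsatisfiable

Adding constraints 4, 5, 6 mod 2: every variable appears an even number of times on the left, so the left side is 0.
But the right sides sum to 1 (mod 2). 0 ≠ 1 — the system is inconsistent.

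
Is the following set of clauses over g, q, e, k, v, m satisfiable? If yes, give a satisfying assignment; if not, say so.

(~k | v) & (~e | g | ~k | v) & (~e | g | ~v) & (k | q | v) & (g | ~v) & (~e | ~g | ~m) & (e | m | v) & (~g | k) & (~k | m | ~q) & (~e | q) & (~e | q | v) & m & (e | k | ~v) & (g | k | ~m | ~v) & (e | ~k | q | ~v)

Unit clause (m) forces m = True.
Set g = False.
  then (g | ~v) forces v = False.
  then (~k | v) forces k = False.
  then (k | q | v) forces q = True.
Set e = False.
All clauses satisfied.

g = False, q = True, e = False, k = False, v = False, m = True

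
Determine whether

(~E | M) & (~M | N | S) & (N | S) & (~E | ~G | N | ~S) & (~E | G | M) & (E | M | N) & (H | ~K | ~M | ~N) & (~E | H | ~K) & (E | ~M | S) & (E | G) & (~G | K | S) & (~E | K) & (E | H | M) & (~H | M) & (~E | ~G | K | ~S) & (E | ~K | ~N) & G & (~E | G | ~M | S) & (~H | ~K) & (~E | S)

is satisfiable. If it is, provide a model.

M: True, H: False, G: True, N: True, S: True, E: False, K: False

Unit clause (G) forces G = True.
Try M = False:
  (~E | M) forces E = False.
  (E | M | N) forces N = True.
  (E | H | M) forces H = True.
  clause (~H | M) is falsified — backtrack.
So M = True.
Set H = False.
Set N = True.
  then (H | ~K | ~M | ~N) forces K = False.
  then (~G | K | S) forces S = True.
  then (~E | K) forces E = False.
All clauses satisfied.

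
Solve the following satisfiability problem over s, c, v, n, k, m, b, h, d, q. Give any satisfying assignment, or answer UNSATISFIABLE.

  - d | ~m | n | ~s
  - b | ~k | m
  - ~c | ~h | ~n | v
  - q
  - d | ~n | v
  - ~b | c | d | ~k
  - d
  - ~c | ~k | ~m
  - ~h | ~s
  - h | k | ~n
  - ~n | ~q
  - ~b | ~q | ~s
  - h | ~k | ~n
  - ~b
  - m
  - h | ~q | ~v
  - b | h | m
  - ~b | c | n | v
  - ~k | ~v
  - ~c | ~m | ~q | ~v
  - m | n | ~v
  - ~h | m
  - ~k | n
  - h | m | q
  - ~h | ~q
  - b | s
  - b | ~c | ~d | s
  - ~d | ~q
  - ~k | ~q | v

UNSATISFIABLE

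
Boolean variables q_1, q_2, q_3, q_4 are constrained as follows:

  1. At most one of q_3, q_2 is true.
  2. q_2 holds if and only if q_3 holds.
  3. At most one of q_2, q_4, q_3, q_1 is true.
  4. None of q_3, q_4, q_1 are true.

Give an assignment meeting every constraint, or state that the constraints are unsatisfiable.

q_1: False, q_2: False, q_3: False, q_4: False

  (1) {q_3, q_2}: 0 true — at most one ✓
  (2) q_2=F, q_3=F — same ✓
  (3) {q_2, q_4, q_3, q_1}: 0 true — at most one ✓
  (4) {q_3, q_4, q_1}: 0 true — none ✓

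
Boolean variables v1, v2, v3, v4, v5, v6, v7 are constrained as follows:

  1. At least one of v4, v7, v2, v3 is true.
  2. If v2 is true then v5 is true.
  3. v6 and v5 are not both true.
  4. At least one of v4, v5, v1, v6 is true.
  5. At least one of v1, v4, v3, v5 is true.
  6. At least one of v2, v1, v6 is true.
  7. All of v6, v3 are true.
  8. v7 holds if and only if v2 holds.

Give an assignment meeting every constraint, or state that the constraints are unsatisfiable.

v1 = False; v2 = False; v3 = True; v4 = False; v5 = False; v6 = True; v7 = False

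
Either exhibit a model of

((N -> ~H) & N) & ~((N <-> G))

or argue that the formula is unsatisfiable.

N=T; H=F; G=F

  (N -> ~H) & N = True
    N -> ~H = True
      ~H = True
  ~((N <-> G)) = True
    N <-> G = False
Both conjuncts True, so the formula holds.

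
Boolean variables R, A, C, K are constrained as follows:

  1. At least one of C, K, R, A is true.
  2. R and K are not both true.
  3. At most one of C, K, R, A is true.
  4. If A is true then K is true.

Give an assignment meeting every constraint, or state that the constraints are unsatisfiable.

R = True, A = False, C = False, K = False

  (1) {C, K, R, A}: 1 true — at least one ✓
  (2) R=T, K=F — not both ✓
  (3) {C, K, R, A}: 1 true — at most one ✓
  (4) A=F ⇒ K: vacuous ✓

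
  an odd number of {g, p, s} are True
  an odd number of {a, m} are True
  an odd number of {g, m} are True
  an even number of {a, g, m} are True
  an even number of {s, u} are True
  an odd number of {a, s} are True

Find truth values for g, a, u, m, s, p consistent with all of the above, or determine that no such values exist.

g: True, a: True, u: False, m: False, s: False, p: False

{g, p, s}: 1 true → odd ✓
{a, m}: 1 true → odd ✓
{g, m}: 1 true → odd ✓
{a, g, m}: 2 true → even ✓
{s, u}: 0 true → even ✓
{a, s}: 1 true → odd ✓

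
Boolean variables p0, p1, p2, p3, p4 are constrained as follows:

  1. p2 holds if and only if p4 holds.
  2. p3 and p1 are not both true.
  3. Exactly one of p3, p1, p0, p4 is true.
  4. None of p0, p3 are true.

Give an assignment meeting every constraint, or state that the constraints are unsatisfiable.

p0=F, p1=T, p2=F, p3=F, p4=F

  (1) p2=F, p4=F — same ✓
  (2) p3=F, p1=T — not both ✓
  (3) {p3, p1, p0, p4}: 1 true — exactly one ✓
  (4) {p0, p3}: 0 true — none ✓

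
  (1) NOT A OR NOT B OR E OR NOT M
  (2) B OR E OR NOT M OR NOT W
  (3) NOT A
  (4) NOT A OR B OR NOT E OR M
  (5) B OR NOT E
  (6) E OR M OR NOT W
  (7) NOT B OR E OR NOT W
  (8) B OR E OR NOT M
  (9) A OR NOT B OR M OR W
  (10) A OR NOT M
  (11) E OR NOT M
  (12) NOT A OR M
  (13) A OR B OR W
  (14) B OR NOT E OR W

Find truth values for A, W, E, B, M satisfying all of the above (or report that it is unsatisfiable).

Unit clause (NOT A) forces A = False.
In (A OR NOT M) only NOT M is left, so M = False.
Try W = False:
  (A OR NOT B OR M OR W) forces B = False.
  clause (A OR B OR W) is falsified — backtrack.
So W = True.
  then (E OR M OR NOT W) forces E = True.
  then (B OR NOT E) forces B = True.
All clauses satisfied.

A = False, W = True, E = True, B = True, M = False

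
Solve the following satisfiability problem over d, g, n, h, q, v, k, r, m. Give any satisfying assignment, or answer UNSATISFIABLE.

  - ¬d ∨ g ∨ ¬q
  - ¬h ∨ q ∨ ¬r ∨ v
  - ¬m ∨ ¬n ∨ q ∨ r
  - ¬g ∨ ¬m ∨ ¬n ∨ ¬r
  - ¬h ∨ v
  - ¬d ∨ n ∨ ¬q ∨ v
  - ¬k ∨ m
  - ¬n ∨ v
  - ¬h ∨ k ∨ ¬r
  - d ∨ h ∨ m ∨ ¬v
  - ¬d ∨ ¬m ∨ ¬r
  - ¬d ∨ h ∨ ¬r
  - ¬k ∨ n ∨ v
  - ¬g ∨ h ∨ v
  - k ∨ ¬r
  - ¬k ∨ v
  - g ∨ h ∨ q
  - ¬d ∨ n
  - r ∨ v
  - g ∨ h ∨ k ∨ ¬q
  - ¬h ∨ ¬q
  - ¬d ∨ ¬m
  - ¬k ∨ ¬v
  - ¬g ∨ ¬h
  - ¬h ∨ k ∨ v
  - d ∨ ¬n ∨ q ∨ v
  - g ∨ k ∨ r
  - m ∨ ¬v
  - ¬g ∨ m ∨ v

Try d = True:
  (¬d ∨ n) forces n = True.
  (¬n ∨ v) forces v = True.
  (¬d ∨ ¬m) forces m = False.
  clause (m ∨ ¬v) is falsified — backtrack.
So d = False.
Set g = True.
  then (¬g ∨ ¬h) forces h = False.
  then (¬g ∨ h ∨ v) forces v = True.
  then (¬k ∨ ¬v) forces k = False.
  then (m ∨ ¬v) forces m = True.
  then (k ∨ ¬r) forces r = False.
Set n = False.
Set q = True.
All clauses satisfied.

d=F; g=T; n=F; h=F; q=T; v=T; k=F; r=F; m=T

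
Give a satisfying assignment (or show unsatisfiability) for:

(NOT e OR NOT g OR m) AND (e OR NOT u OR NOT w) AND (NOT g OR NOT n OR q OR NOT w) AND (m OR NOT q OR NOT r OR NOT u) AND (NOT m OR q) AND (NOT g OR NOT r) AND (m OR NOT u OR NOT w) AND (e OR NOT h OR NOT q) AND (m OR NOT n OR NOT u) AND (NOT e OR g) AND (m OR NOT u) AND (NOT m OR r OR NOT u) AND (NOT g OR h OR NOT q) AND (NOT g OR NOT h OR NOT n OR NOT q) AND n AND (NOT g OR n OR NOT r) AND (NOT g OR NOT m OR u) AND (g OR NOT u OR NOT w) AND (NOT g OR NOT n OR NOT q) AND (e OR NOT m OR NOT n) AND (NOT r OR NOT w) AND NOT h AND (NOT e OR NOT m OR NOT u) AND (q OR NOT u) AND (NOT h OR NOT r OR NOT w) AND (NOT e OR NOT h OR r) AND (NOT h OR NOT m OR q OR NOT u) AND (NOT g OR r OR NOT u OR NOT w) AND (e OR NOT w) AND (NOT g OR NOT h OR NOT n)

h = False, r = False, g = True, e = False, q = False, n = True, u = False, w = False, m = False

Unit clause (n) forces n = True.
Unit clause (NOT h) forces h = False.
Set r = False.
Set g = True.
  then (NOT g OR h OR NOT q) forces q = False.
  then (q OR NOT u) forces u = False.
  then (NOT g OR NOT n OR q OR NOT w) forces w = False.
  then (NOT m OR q) forces m = False.
  then (NOT e OR NOT g OR m) forces e = False.
All clauses satisfied.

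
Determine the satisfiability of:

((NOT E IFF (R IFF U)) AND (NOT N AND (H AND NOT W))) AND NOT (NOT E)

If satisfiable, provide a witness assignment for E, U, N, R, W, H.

E = True, U = True, N = False, R = False, W = False, H = True

  (NOT E IFF (R IFF U)) AND (NOT N AND (H AND NOT W)) = True
    NOT E IFF (R IFF U) = True
      NOT E = False
      R IFF U = False
    NOT N AND (H AND NOT W) = True
      NOT N = True
      H AND NOT W = True
        NOT W = True
  NOT (NOT E) = True
    NOT E = False
Both conjuncts True, so the formula holds.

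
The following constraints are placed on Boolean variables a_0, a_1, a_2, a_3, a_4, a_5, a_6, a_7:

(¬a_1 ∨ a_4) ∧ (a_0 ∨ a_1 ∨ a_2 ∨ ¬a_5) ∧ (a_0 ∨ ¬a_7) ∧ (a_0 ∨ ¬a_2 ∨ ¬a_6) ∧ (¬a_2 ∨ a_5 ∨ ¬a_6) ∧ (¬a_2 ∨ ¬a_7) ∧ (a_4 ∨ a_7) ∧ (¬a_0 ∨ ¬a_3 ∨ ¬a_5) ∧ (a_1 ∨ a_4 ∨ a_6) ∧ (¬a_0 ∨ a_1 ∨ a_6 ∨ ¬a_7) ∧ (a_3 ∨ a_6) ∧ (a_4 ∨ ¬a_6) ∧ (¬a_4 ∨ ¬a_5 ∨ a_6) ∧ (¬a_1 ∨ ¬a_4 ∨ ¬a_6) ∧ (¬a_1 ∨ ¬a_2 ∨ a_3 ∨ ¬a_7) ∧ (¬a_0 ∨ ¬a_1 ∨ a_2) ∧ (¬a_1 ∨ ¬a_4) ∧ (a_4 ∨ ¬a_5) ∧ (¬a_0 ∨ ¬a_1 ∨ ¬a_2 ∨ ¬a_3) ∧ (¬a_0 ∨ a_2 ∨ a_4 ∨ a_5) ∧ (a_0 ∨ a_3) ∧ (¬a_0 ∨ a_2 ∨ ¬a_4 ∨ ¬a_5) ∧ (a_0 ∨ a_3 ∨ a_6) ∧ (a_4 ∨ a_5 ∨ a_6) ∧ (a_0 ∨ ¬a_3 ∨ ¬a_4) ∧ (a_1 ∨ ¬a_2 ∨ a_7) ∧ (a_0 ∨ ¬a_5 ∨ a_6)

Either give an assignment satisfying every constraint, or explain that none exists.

Try a_0 = False:
  (a_0 ∨ ¬a_7) forces a_7 = False.
  (a_4 ∨ a_7) forces a_4 = True.
  (¬a_1 ∨ ¬a_4) forces a_1 = False.
  (a_0 ∨ a_3) forces a_3 = True.
  clause (a_0 ∨ ¬a_3 ∨ ¬a_4) is falsified — backtrack.
So a_0 = True.
Try a_1 = True:
  (¬a_1 ∨ a_4) forces a_4 = True.
  clause (¬a_1 ∨ ¬a_4) is falsified — backtrack.
So a_1 = False.
Try a_2 = True:
  (¬a_2 ∨ ¬a_7) forces a_7 = False.
  clause (a_1 ∨ ¬a_2 ∨ a_7) is falsified — backtrack.
So a_2 = False.
Set a_3 = True.
  then (¬a_0 ∨ ¬a_3 ∨ ¬a_5) forces a_5 = False.
  then (¬a_0 ∨ a_2 ∨ a_4 ∨ a_5) forces a_4 = True.
Set a_6 = False.
  then (¬a_0 ∨ a_1 ∨ a_6 ∨ ¬a_7) forces a_7 = False.
All clauses satisfied.

a_0: True, a_1: False, a_2: False, a_3: True, a_4: True, a_5: False, a_6: False, a_7: False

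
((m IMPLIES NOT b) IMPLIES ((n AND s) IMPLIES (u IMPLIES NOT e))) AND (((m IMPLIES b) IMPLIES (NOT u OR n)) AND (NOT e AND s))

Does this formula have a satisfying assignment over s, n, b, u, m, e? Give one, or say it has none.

s: True, n: True, b: False, u: True, m: True, e: False

  (m IMPLIES NOT b) IMPLIES ((n AND s) IMPLIES (u IMPLIES NOT e)) = True
    m IMPLIES NOT b = True
      NOT b = True
    (n AND s) IMPLIES (u IMPLIES NOT e) = True
      n AND s = True
      u IMPLIES NOT e = True
        NOT e = True
  ((m IMPLIES b) IMPLIES (NOT u OR n)) AND (NOT e AND s) = True
    (m IMPLIES b) IMPLIES (NOT u OR n) = True
      m IMPLIES b = False
      NOT u OR n = True
        NOT u = False
    NOT e AND s = True
      NOT e = True
Both conjuncts True, so the formula holds.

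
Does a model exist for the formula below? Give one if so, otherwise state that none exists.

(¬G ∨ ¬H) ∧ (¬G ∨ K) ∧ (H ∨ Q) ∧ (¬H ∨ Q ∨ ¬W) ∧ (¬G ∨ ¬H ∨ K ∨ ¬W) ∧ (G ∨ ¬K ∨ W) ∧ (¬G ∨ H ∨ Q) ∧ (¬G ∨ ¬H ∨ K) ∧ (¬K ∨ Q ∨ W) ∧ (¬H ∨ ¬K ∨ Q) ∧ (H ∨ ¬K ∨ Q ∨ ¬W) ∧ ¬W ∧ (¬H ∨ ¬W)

G=F; K=F; Q=F; H=T; W=F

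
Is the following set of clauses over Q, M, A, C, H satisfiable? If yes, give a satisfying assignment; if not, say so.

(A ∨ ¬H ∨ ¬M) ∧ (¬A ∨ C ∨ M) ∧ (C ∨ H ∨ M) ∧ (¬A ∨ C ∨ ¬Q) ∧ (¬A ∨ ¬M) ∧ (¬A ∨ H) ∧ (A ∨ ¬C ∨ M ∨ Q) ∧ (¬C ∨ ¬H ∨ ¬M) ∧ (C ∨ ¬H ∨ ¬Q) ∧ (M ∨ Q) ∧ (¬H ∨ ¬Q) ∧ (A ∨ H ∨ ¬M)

Try Q = False:
  (M ∨ Q) forces M = True.
  (¬A ∨ ¬M) forces A = False.
  (A ∨ ¬H ∨ ¬M) forces H = False.
  clause (A ∨ H ∨ ¬M) is falsified — backtrack.
So Q = True.
  then (¬H ∨ ¬Q) forces H = False.
  then (¬A ∨ H) forces A = False.
  then (A ∨ H ∨ ¬M) forces M = False.
  then (C ∨ H ∨ M) forces C = True.
All clauses satisfied.

Q: True; M: False; A: False; C: True; H: False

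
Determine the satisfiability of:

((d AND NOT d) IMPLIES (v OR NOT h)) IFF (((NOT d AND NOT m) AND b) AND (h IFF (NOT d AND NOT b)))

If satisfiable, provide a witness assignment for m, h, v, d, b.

m = False; h = False; v = False; d = False; b = True

  ((d AND NOT d) IMPLIES (v OR NOT h)) IFF (((NOT d AND NOT m) AND b) AND (h IFF (NOT d AND NOT b))) = True
    (d AND NOT d) IMPLIES (v OR NOT h) = True
      d AND NOT d = False
        NOT d = True
      v OR NOT h = True
        NOT h = True
    ((NOT d AND NOT m) AND b) AND (h IFF (NOT d AND NOT b)) = True
      (NOT d AND NOT m) AND b = True
        NOT d AND NOT m = True
          NOT d = True
          NOT m = True
      h IFF (NOT d AND NOT b) = True
        NOT d AND NOT b = False
          NOT d = True
          NOT b = False
The formula evaluates to True.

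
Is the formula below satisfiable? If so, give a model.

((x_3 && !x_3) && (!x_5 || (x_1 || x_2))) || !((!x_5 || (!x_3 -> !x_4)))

x_1: True; x_2: False; x_3: False; x_4: True; x_5: True

  ((x_3 && !x_3) && (!x_5 || (x_1 || x_2))) || !((!x_5 || (!x_3 -> !x_4))) = True
    (x_3 && !x_3) && (!x_5 || (x_1 || x_2)) = False
      x_3 && !x_3 = False
        !x_3 = True
      !x_5 || (x_1 || x_2) = True
        !x_5 = False
        x_1 || x_2 = True
    !((!x_5 || (!x_3 -> !x_4))) = True
      !x_5 || (!x_3 -> !x_4) = False
        !x_5 = False
        !x_3 -> !x_4 = False
          !x_3 = True
          !x_4 = False
The formula evaluates to True.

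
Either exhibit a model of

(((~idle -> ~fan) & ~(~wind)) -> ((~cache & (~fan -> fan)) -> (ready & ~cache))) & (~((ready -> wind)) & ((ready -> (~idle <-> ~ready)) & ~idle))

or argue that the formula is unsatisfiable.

Case wind = True: the conjunct ~((ready -> wind)) becomes ~((ready -> True)) = False.
Case wind = False: the formula simplifies to ~(~ready) & ((ready -> (~idle <-> ~ready)) & ~idle).
  ready = True: simplifies to idle & ~idle.
    idle = True: the conjunct ~idle is False.
    idle = False: the conjunct idle is False.
  ready = False: the conjunct ~(~ready) becomes ~(~False) = False.
Both cases fail — unsatisfiable.

Unsatisfiable — no assignment works.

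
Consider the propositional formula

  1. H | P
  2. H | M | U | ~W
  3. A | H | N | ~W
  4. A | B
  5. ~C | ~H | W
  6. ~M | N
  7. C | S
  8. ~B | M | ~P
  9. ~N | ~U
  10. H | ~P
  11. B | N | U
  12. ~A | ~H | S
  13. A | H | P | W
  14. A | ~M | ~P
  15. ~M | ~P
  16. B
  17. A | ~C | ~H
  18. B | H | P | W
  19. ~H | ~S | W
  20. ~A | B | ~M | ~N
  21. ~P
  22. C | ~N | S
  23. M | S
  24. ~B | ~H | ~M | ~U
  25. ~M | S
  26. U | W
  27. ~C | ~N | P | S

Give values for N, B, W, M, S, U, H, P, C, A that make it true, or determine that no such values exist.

Unit clause (B) forces B = True.
Unit clause (~P) forces P = False.
In (H | P) only H is left, so H = True.
Set N = False.
  then (~M | N) forces M = False.
  then (M | S) forces S = True.
  then (~H | ~S | W) forces W = True.
Set U = False.
Set C = False.
Set A = True.
All clauses satisfied.

N = False, B = True, W = True, M = False, S = True, U = False, H = True, P = False, C = False, A = True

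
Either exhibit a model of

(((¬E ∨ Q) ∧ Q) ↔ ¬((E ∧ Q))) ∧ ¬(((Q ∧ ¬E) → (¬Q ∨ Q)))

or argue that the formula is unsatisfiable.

UNSATISFIABLE

The conjunct ¬(((Q ∧ ¬E) → (¬Q ∨ Q))) is unsatisfiable on its own:
  Q=F, E=F: evaluates to False.
  Q=F, E=T: evaluates to False.
  Q=T, E=F: evaluates to False.
  Q=T, E=T: evaluates to False.
So the whole conjunction is unsatisfiable.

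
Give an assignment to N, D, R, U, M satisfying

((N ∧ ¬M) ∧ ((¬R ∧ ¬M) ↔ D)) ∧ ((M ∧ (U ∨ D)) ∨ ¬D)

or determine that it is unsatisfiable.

N=T; D=F; R=T; U=F; M=F

  (N ∧ ¬M) ∧ ((¬R ∧ ¬M) ↔ D) = True
    N ∧ ¬M = True
      ¬M = True
    (¬R ∧ ¬M) ↔ D = True
      ¬R ∧ ¬M = False
        ¬R = False
        ¬M = True
  (M ∧ (U ∨ D)) ∨ ¬D = True
    M ∧ (U ∨ D) = False
      U ∨ D = False
    ¬D = True
Both conjuncts True, so the formula holds.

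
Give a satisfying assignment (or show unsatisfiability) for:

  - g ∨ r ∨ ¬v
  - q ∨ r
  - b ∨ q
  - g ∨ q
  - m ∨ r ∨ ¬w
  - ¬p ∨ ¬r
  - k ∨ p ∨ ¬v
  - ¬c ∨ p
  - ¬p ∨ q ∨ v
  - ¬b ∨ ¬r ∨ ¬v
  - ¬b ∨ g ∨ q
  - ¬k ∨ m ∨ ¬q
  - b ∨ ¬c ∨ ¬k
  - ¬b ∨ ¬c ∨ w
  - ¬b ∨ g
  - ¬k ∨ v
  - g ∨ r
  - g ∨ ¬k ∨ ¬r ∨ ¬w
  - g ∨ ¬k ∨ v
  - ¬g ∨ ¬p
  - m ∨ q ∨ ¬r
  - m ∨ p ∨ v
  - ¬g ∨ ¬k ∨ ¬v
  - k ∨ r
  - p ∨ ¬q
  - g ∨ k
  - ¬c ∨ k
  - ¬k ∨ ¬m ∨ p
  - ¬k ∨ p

Try b = False:
  (b ∨ q) forces q = True.
  (p ∨ ¬q) forces p = True.
  (¬p ∨ ¬r) forces r = False.
  (g ∨ r) forces g = True.
  clause (¬g ∨ ¬p) is falsified — backtrack.
So b = True.
  then (¬b ∨ g) forces g = True.
  then (¬g ∨ ¬p) forces p = False.
  then (p ∨ ¬q) forces q = False.
  then (¬k ∨ p) forces k = False.
  then (q ∨ r) forces r = True.
  then (k ∨ p ∨ ¬v) forces v = False.
  then (¬c ∨ p) forces c = False.
  then (m ∨ q ∨ ¬r) forces m = True.
Set w = False.
All clauses satisfied.

b = True; c = False; q = False; v = False; w = False; m = True; g = True; k = False; p = False; r = True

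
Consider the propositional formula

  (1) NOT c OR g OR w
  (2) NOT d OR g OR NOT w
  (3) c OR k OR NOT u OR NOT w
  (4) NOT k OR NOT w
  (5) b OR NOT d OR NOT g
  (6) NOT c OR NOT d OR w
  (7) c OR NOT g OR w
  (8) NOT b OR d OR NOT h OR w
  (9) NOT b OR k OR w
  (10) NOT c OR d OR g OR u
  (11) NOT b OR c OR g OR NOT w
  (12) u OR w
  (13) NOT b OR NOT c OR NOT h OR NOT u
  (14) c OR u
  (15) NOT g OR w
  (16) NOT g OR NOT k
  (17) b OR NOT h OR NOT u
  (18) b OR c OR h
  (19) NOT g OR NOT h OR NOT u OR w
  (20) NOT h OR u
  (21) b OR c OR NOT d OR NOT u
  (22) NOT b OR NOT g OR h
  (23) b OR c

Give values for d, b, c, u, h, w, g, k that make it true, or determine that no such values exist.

d=F, b=F, c=T, u=F, h=F, w=T, g=T, k=F

Set d = False.
Set b = False.
  then (b OR c) forces c = True.
Set u = False.
  then (NOT c OR d OR g OR u) forces g = True.
  then (u OR w) forces w = True.
  then (NOT g OR NOT k) forces k = False.
  then (NOT h OR u) forces h = False.
All clauses satisfied.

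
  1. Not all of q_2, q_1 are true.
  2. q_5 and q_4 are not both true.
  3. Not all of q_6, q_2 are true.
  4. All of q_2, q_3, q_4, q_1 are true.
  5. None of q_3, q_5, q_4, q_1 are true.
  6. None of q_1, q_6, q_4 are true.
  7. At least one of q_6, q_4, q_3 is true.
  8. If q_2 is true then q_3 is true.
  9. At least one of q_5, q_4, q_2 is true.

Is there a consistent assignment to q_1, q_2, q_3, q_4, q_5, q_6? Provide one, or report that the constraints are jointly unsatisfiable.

Unsatisfiable

Case q_1 = True:
  Constraint (5) is violated (q_1=T) — contradiction.
Case q_1 = False:
  Constraint (4) is violated (q_1=F) — contradiction.
Both cases fail — unsatisfiable.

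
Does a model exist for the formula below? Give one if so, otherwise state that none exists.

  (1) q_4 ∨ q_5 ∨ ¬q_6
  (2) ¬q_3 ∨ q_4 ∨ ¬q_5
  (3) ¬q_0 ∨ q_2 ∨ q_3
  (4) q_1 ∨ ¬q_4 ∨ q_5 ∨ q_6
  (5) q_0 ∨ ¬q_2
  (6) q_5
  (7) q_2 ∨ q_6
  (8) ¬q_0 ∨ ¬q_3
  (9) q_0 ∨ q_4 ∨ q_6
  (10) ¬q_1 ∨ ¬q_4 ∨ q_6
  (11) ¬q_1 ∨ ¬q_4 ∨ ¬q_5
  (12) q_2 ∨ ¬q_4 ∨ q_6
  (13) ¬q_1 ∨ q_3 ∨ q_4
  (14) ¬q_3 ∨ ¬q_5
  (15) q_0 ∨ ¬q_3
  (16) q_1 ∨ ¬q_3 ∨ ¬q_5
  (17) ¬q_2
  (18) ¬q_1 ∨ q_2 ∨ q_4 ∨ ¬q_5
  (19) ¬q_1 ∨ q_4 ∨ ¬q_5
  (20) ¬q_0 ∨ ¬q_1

q_0: False, q_1: False, q_2: False, q_3: False, q_4: False, q_5: True, q_6: True

Unit clause (q_5) forces q_5 = True.
In (¬q_3 ∨ ¬q_5) only ¬q_3 is left, so q_3 = False.
Unit clause (¬q_2) forces q_2 = False.
In (¬q_0 ∨ q_2 ∨ q_3) only ¬q_0 is left, so q_0 = False.
In (q_2 ∨ q_6) only q_6 is left, so q_6 = True.
Set q_1 = False.
Set q_4 = False.
All clauses satisfied.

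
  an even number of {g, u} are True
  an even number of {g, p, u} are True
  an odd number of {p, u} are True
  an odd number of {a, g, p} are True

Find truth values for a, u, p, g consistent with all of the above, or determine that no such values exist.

a: False, u: True, p: False, g: True

{g, u}: 2 true → even ✓
{g, p, u}: 2 true → even ✓
{p, u}: 1 true → odd ✓
{a, g, p}: 1 true → odd ✓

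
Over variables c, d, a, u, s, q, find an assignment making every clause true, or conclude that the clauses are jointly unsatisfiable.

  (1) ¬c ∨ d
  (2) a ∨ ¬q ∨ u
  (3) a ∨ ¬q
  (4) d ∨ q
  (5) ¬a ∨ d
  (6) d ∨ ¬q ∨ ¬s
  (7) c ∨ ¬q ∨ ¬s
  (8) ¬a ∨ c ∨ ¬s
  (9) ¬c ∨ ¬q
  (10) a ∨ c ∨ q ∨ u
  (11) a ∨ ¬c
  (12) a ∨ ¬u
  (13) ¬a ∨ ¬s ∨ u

Set c = True.
  then (¬c ∨ d) forces d = True.
  then (¬c ∨ ¬q) forces q = False.
  then (a ∨ ¬c) forces a = True.
Set u = False.
  then (¬a ∨ ¬s ∨ u) forces s = False.
All clauses satisfied.

c = True; d = True; a = True; u = False; s = False; q = False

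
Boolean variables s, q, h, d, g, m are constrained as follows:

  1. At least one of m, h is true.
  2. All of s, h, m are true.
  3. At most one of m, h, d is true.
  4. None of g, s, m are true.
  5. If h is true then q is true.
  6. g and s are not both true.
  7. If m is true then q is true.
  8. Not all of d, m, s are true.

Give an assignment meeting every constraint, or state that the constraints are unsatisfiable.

Case s = True:
  Constraint (4) is violated (s=T) — contradiction.
Case s = False:
  Constraint (2) is violated (s=F) — contradiction.
Both cases fail — unsatisfiable.

Unsatisfiable — no assignment works.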